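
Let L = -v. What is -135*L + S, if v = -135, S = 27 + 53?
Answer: -18145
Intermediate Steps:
S = 80
L = 135 (L = -1*(-135) = 135)
-135*L + S = -135*135 + 80 = -18225 + 80 = -18145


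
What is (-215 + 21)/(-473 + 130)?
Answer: 194/343 ≈ 0.56560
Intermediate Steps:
(-215 + 21)/(-473 + 130) = -194/(-343) = -194*(-1/343) = 194/343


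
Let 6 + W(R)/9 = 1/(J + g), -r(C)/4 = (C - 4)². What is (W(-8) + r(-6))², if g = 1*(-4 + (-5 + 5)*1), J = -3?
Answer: 10156969/49 ≈ 2.0729e+5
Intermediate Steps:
r(C) = -4*(-4 + C)² (r(C) = -4*(C - 4)² = -4*(-4 + C)²)
g = -4 (g = 1*(-4 + 0*1) = 1*(-4 + 0) = 1*(-4) = -4)
W(R) = -387/7 (W(R) = -54 + 9/(-3 - 4) = -54 + 9/(-7) = -54 + 9*(-⅐) = -54 - 9/7 = -387/7)
(W(-8) + r(-6))² = (-387/7 - 4*(-4 - 6)²)² = (-387/7 - 4*(-10)²)² = (-387/7 - 4*100)² = (-387/7 - 400)² = (-3187/7)² = 10156969/49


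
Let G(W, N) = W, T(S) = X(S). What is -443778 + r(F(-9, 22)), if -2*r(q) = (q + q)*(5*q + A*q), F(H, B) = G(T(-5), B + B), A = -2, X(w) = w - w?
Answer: -443778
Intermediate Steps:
X(w) = 0
T(S) = 0
F(H, B) = 0
r(q) = -3*q² (r(q) = -(q + q)*(5*q - 2*q)/2 = -2*q*3*q/2 = -3*q²)
-443778 + r(F(-9, 22)) = -443778 - 3*0² = -443778 - 3*0 = -443778 + 0 = -443778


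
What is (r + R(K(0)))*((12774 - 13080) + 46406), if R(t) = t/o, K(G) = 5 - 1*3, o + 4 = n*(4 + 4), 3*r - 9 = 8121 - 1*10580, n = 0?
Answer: -113014150/3 ≈ -3.7671e+7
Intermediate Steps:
r = -2450/3 (r = 3 + (8121 - 1*10580)/3 = 3 + (8121 - 10580)/3 = 3 + (⅓)*(-2459) = 3 - 2459/3 = -2450/3 ≈ -816.67)
o = -4 (o = -4 + 0*(4 + 4) = -4 + 0*8 = -4 + 0 = -4)
K(G) = 2 (K(G) = 5 - 3 = 2)
R(t) = -t/4 (R(t) = t/(-4) = t*(-¼) = -t/4)
(r + R(K(0)))*((12774 - 13080) + 46406) = (-2450/3 - ¼*2)*((12774 - 13080) + 46406) = (-2450/3 - ½)*(-306 + 46406) = -4903/6*46100 = -113014150/3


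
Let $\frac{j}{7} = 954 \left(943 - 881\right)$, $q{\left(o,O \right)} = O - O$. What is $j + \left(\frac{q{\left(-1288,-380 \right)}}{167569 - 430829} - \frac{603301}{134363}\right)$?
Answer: $\frac{55630515767}{134363} \approx 4.1403 \cdot 10^{5}$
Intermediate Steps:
$q{\left(o,O \right)} = 0$
$j = 414036$ ($j = 7 \cdot 954 \left(943 - 881\right) = 7 \cdot 954 \cdot 62 = 7 \cdot 59148 = 414036$)
$j + \left(\frac{q{\left(-1288,-380 \right)}}{167569 - 430829} - \frac{603301}{134363}\right) = 414036 + \left(\frac{0}{167569 - 430829} - \frac{603301}{134363}\right) = 414036 - \left(\frac{603301}{134363} + \frac{0}{167569 - 430829}\right) = 414036 - \left(\frac{603301}{134363} + \frac{0}{-263260}\right) = 414036 + \left(0 \left(- \frac{1}{263260}\right) - \frac{603301}{134363}\right) = 414036 + \left(0 - \frac{603301}{134363}\right) = 414036 - \frac{603301}{134363} = \frac{55630515767}{134363}$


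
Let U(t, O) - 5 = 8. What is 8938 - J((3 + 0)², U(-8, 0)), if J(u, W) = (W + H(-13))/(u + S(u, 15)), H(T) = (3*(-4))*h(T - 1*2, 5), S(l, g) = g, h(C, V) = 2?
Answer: 214523/24 ≈ 8938.5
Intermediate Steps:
U(t, O) = 13 (U(t, O) = 5 + 8 = 13)
H(T) = -24 (H(T) = (3*(-4))*2 = -12*2 = -24)
J(u, W) = (-24 + W)/(15 + u) (J(u, W) = (W - 24)/(u + 15) = (-24 + W)/(15 + u))
8938 - J((3 + 0)², U(-8, 0)) = 8938 - (-24 + 13)/(15 + (3 + 0)²) = 8938 - (-11)/(15 + 3²) = 8938 - (-11)/(15 + 9) = 8938 - (-11)/24 = 8938 - 1*(-11/24) = 8938 + 11/24 = 214523/24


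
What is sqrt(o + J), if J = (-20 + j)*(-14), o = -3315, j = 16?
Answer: I*sqrt(3259) ≈ 57.088*I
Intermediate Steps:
J = 56 (J = (-20 + 16)*(-14) = -4*(-14) = 56)
sqrt(o + J) = sqrt(-3315 + 56) = sqrt(-3259) = I*sqrt(3259)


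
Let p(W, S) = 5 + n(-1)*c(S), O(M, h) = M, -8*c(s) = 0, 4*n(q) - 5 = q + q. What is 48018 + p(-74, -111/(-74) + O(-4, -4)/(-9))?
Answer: 48023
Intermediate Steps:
n(q) = 5/4 + q/2 (n(q) = 5/4 + (q + q)/4 = 5/4 + (2*q)/4 = 5/4 + q/2)
c(s) = 0 (c(s) = -1/8*0 = 0)
p(W, S) = 5 (p(W, S) = 5 + (5/4 + (1/2)*(-1))*0 = 5 + (5/4 - 1/2)*0 = 5 + (3/4)*0 = 5 + 0 = 5)
48018 + p(-74, -111/(-74) + O(-4, -4)/(-9)) = 48018 + 5 = 48023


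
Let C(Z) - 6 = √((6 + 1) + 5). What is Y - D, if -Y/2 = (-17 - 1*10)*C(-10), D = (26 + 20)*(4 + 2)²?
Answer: -1332 + 108*√3 ≈ -1144.9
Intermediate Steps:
C(Z) = 6 + 2*√3 (C(Z) = 6 + √((6 + 1) + 5) = 6 + √(7 + 5) = 6 + √12 = 6 + 2*√3)
D = 1656 (D = 46*6² = 46*36 = 1656)
Y = 324 + 108*√3 (Y = -2*(-17 - 1*10)*(6 + 2*√3) = -2*(-17 - 10)*(6 + 2*√3) = -(-54)*(6 + 2*√3) = -2*(-162 - 54*√3) = 324 + 108*√3 ≈ 511.06)
Y - D = (324 + 108*√3) - 1*1656 = (324 + 108*√3) - 1656 = -1332 + 108*√3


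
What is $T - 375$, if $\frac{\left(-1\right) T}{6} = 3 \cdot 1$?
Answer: $-393$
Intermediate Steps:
$T = -18$ ($T = - 6 \cdot 3 \cdot 1 = \left(-6\right) 3 = -18$)
$T - 375 = -18 - 375 = -393$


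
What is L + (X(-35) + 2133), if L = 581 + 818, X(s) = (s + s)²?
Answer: 8432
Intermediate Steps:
X(s) = 4*s² (X(s) = (2*s)² = 4*s²)
L = 1399
L + (X(-35) + 2133) = 1399 + (4*(-35)² + 2133) = 1399 + (4*1225 + 2133) = 1399 + (4900 + 2133) = 1399 + 7033 = 8432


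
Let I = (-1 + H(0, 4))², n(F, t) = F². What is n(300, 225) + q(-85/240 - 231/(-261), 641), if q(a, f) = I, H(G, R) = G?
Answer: 90001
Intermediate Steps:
I = 1 (I = (-1 + 0)² = (-1)² = 1)
q(a, f) = 1
n(300, 225) + q(-85/240 - 231/(-261), 641) = 300² + 1 = 90000 + 1 = 90001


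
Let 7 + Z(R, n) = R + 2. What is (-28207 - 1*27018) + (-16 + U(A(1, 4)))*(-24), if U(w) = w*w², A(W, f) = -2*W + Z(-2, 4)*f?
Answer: 593159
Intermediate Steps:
Z(R, n) = -5 + R (Z(R, n) = -7 + (R + 2) = -7 + (2 + R) = -5 + R)
A(W, f) = -7*f - 2*W (A(W, f) = -2*W + (-5 - 2)*f = -2*W - 7*f = -7*f - 2*W)
U(w) = w³
(-28207 - 1*27018) + (-16 + U(A(1, 4)))*(-24) = (-28207 - 1*27018) + (-16 + (-7*4 - 2*1)³)*(-24) = (-28207 - 27018) + (-16 + (-28 - 2)³)*(-24) = -55225 + (-16 + (-30)³)*(-24) = -55225 + (-16 - 27000)*(-24) = -55225 - 27016*(-24) = -55225 + 648384 = 593159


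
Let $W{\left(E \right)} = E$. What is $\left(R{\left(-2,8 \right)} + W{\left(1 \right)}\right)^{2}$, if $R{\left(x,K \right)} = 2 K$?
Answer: $289$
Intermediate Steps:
$\left(R{\left(-2,8 \right)} + W{\left(1 \right)}\right)^{2} = \left(2 \cdot 8 + 1\right)^{2} = \left(16 + 1\right)^{2} = 17^{2} = 289$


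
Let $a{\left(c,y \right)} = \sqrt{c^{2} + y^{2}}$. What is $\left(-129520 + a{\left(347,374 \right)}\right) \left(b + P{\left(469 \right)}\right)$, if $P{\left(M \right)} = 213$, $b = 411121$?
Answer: $-53275979680 + 411334 \sqrt{260285} \approx -5.3066 \cdot 10^{10}$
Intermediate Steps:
$\left(-129520 + a{\left(347,374 \right)}\right) \left(b + P{\left(469 \right)}\right) = \left(-129520 + \sqrt{347^{2} + 374^{2}}\right) \left(411121 + 213\right) = \left(-129520 + \sqrt{120409 + 139876}\right) 411334 = \left(-129520 + \sqrt{260285}\right) 411334 = -53275979680 + 411334 \sqrt{260285}$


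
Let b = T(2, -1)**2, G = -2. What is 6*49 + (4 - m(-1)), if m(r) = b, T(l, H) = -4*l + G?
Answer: 198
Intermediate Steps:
T(l, H) = -2 - 4*l (T(l, H) = -4*l - 2 = -2 - 4*l)
b = 100 (b = (-2 - 4*2)**2 = (-2 - 8)**2 = (-10)**2 = 100)
m(r) = 100
6*49 + (4 - m(-1)) = 6*49 + (4 - 1*100) = 294 + (4 - 100) = 294 - 96 = 198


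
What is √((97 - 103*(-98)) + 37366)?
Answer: √47557 ≈ 218.08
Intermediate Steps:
√((97 - 103*(-98)) + 37366) = √((97 + 10094) + 37366) = √(10191 + 37366) = √47557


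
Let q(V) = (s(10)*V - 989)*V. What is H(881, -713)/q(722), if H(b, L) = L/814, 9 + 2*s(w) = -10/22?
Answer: 713/2587144044 ≈ 2.7559e-7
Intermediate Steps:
s(w) = -52/11 (s(w) = -9/2 + (-10/22)/2 = -9/2 + (-10*1/22)/2 = -9/2 + (½)*(-5/11) = -9/2 - 5/22 = -52/11)
H(b, L) = L/814 (H(b, L) = L*(1/814) = L/814)
q(V) = V*(-989 - 52*V/11) (q(V) = (-52*V/11 - 989)*V = (-989 - 52*V/11)*V = V*(-989 - 52*V/11))
H(881, -713)/q(722) = ((1/814)*(-713))/(((1/11)*722*(-10879 - 52*722))) = -713*11/(722*(-10879 - 37544))/814 = -713/(814*((1/11)*722*(-48423))) = -713/(814*(-34961406/11)) = -713/814*(-11/34961406) = 713/2587144044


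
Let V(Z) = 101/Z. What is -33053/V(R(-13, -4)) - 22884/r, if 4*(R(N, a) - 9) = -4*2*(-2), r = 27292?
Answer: -2932345868/689123 ≈ -4255.2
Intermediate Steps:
R(N, a) = 13 (R(N, a) = 9 + (-4*2*(-2))/4 = 9 + (-8*(-2))/4 = 9 + (1/4)*16 = 9 + 4 = 13)
-33053/V(R(-13, -4)) - 22884/r = -33053/(101/13) - 22884/27292 = -33053/(101*(1/13)) - 22884*1/27292 = -33053/101/13 - 5721/6823 = -33053*13/101 - 5721/6823 = -429689/101 - 5721/6823 = -2932345868/689123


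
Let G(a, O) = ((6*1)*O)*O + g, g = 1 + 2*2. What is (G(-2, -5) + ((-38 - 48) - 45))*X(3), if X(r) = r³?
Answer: 648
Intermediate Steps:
g = 5 (g = 1 + 4 = 5)
G(a, O) = 5 + 6*O² (G(a, O) = ((6*1)*O)*O + 5 = (6*O)*O + 5 = 6*O² + 5 = 5 + 6*O²)
(G(-2, -5) + ((-38 - 48) - 45))*X(3) = ((5 + 6*(-5)²) + ((-38 - 48) - 45))*3³ = ((5 + 6*25) + (-86 - 45))*27 = ((5 + 150) - 131)*27 = (155 - 131)*27 = 24*27 = 648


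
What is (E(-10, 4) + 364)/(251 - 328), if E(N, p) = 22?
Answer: -386/77 ≈ -5.0130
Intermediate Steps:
(E(-10, 4) + 364)/(251 - 328) = (22 + 364)/(251 - 328) = 386/(-77) = 386*(-1/77) = -386/77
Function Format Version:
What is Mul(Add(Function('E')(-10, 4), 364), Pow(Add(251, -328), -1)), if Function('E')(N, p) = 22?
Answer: Rational(-386, 77) ≈ -5.0130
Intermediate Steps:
Mul(Add(Function('E')(-10, 4), 364), Pow(Add(251, -328), -1)) = Mul(Add(22, 364), Pow(Add(251, -328), -1)) = Mul(386, Pow(-77, -1)) = Mul(386, Rational(-1, 77)) = Rational(-386, 77)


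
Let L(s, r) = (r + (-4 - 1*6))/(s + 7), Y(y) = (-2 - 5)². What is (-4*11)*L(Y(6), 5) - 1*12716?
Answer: -177969/14 ≈ -12712.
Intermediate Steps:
Y(y) = 49 (Y(y) = (-7)² = 49)
L(s, r) = (-10 + r)/(7 + s) (L(s, r) = (r + (-4 - 6))/(7 + s) = (r - 10)/(7 + s) = (-10 + r)/(7 + s))
(-4*11)*L(Y(6), 5) - 1*12716 = (-4*11)*((-10 + 5)/(7 + 49)) - 1*12716 = -44*(-5)/56 - 12716 = -11*(-5)/14 - 12716 = -44*(-5/56) - 12716 = 55/14 - 12716 = -177969/14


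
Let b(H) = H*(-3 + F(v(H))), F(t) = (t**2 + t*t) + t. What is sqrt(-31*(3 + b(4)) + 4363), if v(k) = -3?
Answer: sqrt(2782) ≈ 52.745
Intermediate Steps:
F(t) = t + 2*t**2 (F(t) = (t**2 + t**2) + t = 2*t**2 + t = t + 2*t**2)
b(H) = 12*H (b(H) = H*(-3 - 3*(1 + 2*(-3))) = H*(-3 - 3*(1 - 6)) = H*(-3 - 3*(-5)) = H*(-3 + 15) = H*12 = 12*H)
sqrt(-31*(3 + b(4)) + 4363) = sqrt(-31*(3 + 12*4) + 4363) = sqrt(-31*(3 + 48) + 4363) = sqrt(-31*51 + 4363) = sqrt(-1581 + 4363) = sqrt(2782)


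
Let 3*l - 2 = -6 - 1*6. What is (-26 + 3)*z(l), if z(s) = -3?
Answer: 69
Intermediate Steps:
l = -10/3 (l = ⅔ + (-6 - 1*6)/3 = ⅔ + (-6 - 6)/3 = ⅔ + (⅓)*(-12) = ⅔ - 4 = -10/3 ≈ -3.3333)
(-26 + 3)*z(l) = (-26 + 3)*(-3) = -23*(-3) = 69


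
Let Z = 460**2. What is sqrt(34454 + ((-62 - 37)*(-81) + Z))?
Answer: sqrt(254073) ≈ 504.06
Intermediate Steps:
Z = 211600
sqrt(34454 + ((-62 - 37)*(-81) + Z)) = sqrt(34454 + ((-62 - 37)*(-81) + 211600)) = sqrt(34454 + (-99*(-81) + 211600)) = sqrt(34454 + (8019 + 211600)) = sqrt(34454 + 219619) = sqrt(254073)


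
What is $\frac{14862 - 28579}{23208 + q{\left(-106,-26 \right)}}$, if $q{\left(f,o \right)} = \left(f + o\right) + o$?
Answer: $- \frac{13717}{23050} \approx -0.5951$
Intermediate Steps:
$q{\left(f,o \right)} = f + 2 o$
$\frac{14862 - 28579}{23208 + q{\left(-106,-26 \right)}} = \frac{14862 - 28579}{23208 + \left(-106 + 2 \left(-26\right)\right)} = - \frac{13717}{23208 - 158} = - \frac{13717}{23050}$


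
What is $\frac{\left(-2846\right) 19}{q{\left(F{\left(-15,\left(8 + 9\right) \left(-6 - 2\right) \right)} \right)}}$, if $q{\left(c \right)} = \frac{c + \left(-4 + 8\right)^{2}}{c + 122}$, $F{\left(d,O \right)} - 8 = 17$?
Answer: $- \frac{7948878}{41} \approx -1.9388 \cdot 10^{5}$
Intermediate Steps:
$F{\left(d,O \right)} = 25$ ($F{\left(d,O \right)} = 8 + 17 = 25$)
$q{\left(c \right)} = \frac{16 + c}{122 + c}$ ($q{\left(c \right)} = \frac{c + 4^{2}}{122 + c} = \frac{c + 16}{122 + c} = \frac{16 + c}{122 + c}$)
$\frac{\left(-2846\right) 19}{q{\left(F{\left(-15,\left(8 + 9\right) \left(-6 - 2\right) \right)} \right)}} = \frac{\left(-2846\right) 19}{\frac{1}{122 + 25} \left(16 + 25\right)} = - \frac{54074}{\frac{1}{147} \cdot 41} = - \frac{54074}{\frac{41}{147}} = \left(-54074\right) \frac{147}{41} = - \frac{7948878}{41}$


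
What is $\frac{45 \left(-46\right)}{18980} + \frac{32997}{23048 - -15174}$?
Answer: $\frac{13679088}{18136339} \approx 0.75424$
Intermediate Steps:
$\frac{45 \left(-46\right)}{18980} + \frac{32997}{23048 - -15174} = \left(-2070\right) \frac{1}{18980} + \frac{32997}{23048 + 15174} = - \frac{207}{1898} + \frac{32997}{38222} = \frac{13679088}{18136339}$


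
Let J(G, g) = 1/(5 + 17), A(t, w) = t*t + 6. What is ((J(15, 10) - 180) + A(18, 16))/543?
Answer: 3301/11946 ≈ 0.27633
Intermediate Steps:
A(t, w) = 6 + t² (A(t, w) = t² + 6 = 6 + t²)
J(G, g) = 1/22
((J(15, 10) - 180) + A(18, 16))/543 = ((1/22 - 180) + (6 + 18²))/543 = (-3959/22 + (6 + 324))*(1/543) = (-3959/22 + 330)*(1/543) = (3301/22)*(1/543) = 3301/11946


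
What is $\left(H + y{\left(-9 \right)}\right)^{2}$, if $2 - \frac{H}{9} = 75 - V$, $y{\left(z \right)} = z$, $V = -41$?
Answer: $1071225$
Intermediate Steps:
$H = -1026$ ($H = 18 - 9 \left(75 - -41\right) = 18 - 9 \left(75 + 41\right) = 18 - 1044 = -1026$)
$\left(H + y{\left(-9 \right)}\right)^{2} = \left(-1026 - 9\right)^{2} = \left(-1035\right)^{2} = 1071225$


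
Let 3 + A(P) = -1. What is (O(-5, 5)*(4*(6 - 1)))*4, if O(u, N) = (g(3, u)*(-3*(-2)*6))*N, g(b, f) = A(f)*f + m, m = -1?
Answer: 273600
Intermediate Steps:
A(P) = -4 (A(P) = -3 - 1 = -4)
g(b, f) = -1 - 4*f (g(b, f) = -4*f - 1 = -1 - 4*f)
O(u, N) = N*(-36 - 144*u) (O(u, N) = ((-1 - 4*u)*(-3*(-2)*6))*N = ((-1 - 4*u)*(6*6))*N = ((-1 - 4*u)*36)*N = (-36 - 144*u)*N = N*(-36 - 144*u))
(O(-5, 5)*(4*(6 - 1)))*4 = ((36*5*(-1 - 4*(-5)))*(4*(6 - 1)))*4 = ((36*5*(-1 + 20))*(4*5))*4 = ((36*5*19)*20)*4 = (3420*20)*4 = 68400*4 = 273600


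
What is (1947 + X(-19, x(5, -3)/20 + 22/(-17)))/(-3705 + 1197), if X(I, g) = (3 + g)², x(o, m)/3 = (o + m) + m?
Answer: -225353041/289924800 ≈ -0.77728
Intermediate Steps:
x(o, m) = 3*o + 6*m (x(o, m) = 3*((o + m) + m) = 3*((m + o) + m) = 3*(o + 2*m) = 3*o + 6*m)
(1947 + X(-19, x(5, -3)/20 + 22/(-17)))/(-3705 + 1197) = (1947 + (3 + ((3*5 + 6*(-3))/20 + 22/(-17)))²)/(-3705 + 1197) = (1947 + (3 + ((15 - 18)*(1/20) + 22*(-1/17)))²)/(-2508) = (1947 + (3 + (-3*1/20 - 22/17))²)*(-1/2508) = (1947 + (3 + (-3/20 - 22/17))²)*(-1/2508) = (1947 + (3 - 491/340)²)*(-1/2508) = (1947 + (529/340)²)*(-1/2508) = (1947 + 279841/115600)*(-1/2508) = (225353041/115600)*(-1/2508) = -225353041/289924800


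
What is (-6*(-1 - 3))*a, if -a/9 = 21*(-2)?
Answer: 9072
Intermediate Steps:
a = 378 (a = -189*(-2) = -9*(-42) = 378)
(-6*(-1 - 3))*a = -6*(-1 - 3)*378 = -6*(-4)*378 = 24*378 = 9072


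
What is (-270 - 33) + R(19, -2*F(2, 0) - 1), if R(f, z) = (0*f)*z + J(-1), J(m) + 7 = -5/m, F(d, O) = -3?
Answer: -305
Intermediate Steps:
J(m) = -7 - 5/m
R(f, z) = -2 (R(f, z) = (0*f)*z + (-7 - 5/(-1)) = 0*z + (-7 - 5*(-1)) = 0 + (-7 + 5) = 0 - 2 = -2)
(-270 - 33) + R(19, -2*F(2, 0) - 1) = (-270 - 33) - 2 = -303 - 2 = -305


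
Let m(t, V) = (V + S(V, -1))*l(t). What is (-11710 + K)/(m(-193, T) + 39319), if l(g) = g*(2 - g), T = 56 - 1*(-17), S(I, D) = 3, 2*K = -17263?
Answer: 40683/5641882 ≈ 0.0072109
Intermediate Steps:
K = -17263/2 (K = (½)*(-17263) = -17263/2 ≈ -8631.5)
T = 73 (T = 56 + 17 = 73)
m(t, V) = t*(2 - t)*(3 + V) (m(t, V) = (V + 3)*(t*(2 - t)) = (3 + V)*(t*(2 - t)) = t*(2 - t)*(3 + V))
(-11710 + K)/(m(-193, T) + 39319) = (-11710 - 17263/2)/(-1*(-193)*(-2 - 193)*(3 + 73) + 39319) = -40683/(2*(-1*(-193)*(-195)*76 + 39319)) = -40683/(2*(-2860260 + 39319)) = -40683/2/(-2820941) = -40683/2*(-1/2820941) = 40683/5641882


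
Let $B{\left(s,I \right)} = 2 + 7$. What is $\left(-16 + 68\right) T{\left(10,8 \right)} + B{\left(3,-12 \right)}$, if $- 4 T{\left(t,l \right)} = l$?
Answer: $-95$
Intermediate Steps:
$B{\left(s,I \right)} = 9$
$T{\left(t,l \right)} = - \frac{l}{4}$
$\left(-16 + 68\right) T{\left(10,8 \right)} + B{\left(3,-12 \right)} = \left(-16 + 68\right) \left(\left(- \frac{1}{4}\right) 8\right) + 9 = 52 \left(-2\right) + 9 = -104 + 9 = -95$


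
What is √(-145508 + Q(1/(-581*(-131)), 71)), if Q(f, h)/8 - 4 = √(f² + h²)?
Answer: 2*√(-210681409870449 + 152222*√29201929862162)/76111 ≈ 380.67*I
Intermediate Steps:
Q(f, h) = 32 + 8*√(f² + h²)
√(-145508 + Q(1/(-581*(-131)), 71)) = √(-145508 + (32 + 8*√((1/(-581*(-131)))² + 71²))) = √(-145508 + (32 + 8*√((-1/581*(-1/131))² + 5041))) = √(-145508 + (32 + 8*√((1/76111)² + 5041))) = √(-145508 + (32 + 8*√(1/5792884321 + 5041))) = √(-145508 + (32 + 8*√(29201929862162/5792884321))) = √(-145508 + (32 + 8*(√29201929862162/76111))) = √(-145508 + (32 + 8*√29201929862162/76111)) = √(-145476 + 8*√29201929862162/76111)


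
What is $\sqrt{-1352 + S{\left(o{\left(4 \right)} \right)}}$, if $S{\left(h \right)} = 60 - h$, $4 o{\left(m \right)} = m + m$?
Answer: $i \sqrt{1294} \approx 35.972 i$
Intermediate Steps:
$o{\left(m \right)} = \frac{m}{2}$ ($o{\left(m \right)} = \frac{m + m}{4} = \frac{2 m}{4} = \frac{m}{2}$)
$\sqrt{-1352 + S{\left(o{\left(4 \right)} \right)}} = \sqrt{-1352 + \left(60 - \frac{1}{2} \cdot 4\right)} = \sqrt{-1352 + \left(60 - 2\right)} = \sqrt{-1352 + 58} = \sqrt{-1294} = i \sqrt{1294}$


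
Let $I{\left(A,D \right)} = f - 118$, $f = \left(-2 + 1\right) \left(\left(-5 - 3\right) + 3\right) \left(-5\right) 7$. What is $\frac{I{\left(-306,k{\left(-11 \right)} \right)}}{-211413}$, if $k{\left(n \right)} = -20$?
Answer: $\frac{293}{211413} \approx 0.0013859$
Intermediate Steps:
$f = -175$ ($f = - (-8 + 3) \left(-5\right) 7 = \left(-1\right) \left(-5\right) \left(-5\right) 7 = 5 \left(-5\right) 7 = \left(-25\right) 7 = -175$)
$I{\left(A,D \right)} = -293$ ($I{\left(A,D \right)} = -175 - 118 = -293$)
$\frac{I{\left(-306,k{\left(-11 \right)} \right)}}{-211413} = - \frac{293}{-211413} = \left(-293\right) \left(- \frac{1}{211413}\right) = \frac{293}{211413}$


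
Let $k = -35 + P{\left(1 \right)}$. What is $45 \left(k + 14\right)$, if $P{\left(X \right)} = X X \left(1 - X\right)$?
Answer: $-945$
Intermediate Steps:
$P{\left(X \right)} = X^{2} \left(1 - X\right)$
$k = -35$ ($k = -35 + 1^{2} \left(1 - 1\right) = -35 + 1 \left(1 - 1\right) = -35 + 1 \cdot 0 = -35 + 0 = -35$)
$45 \left(k + 14\right) = 45 \left(-35 + 14\right) = 45 \left(-21\right) = -945$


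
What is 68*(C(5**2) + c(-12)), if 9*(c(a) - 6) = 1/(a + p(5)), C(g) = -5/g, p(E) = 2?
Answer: 17714/45 ≈ 393.64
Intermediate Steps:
c(a) = 6 + 1/(9*(2 + a)) (c(a) = 6 + 1/(9*(a + 2)) = 6 + 1/(9*(2 + a)))
68*(C(5**2) + c(-12)) = 68*(-5/(5**2) + (109 + 54*(-12))/(9*(2 - 12))) = 68*(-5/25 + (1/9)*(109 - 648)/(-10)) = 68*(-5*1/25 + (1/9)*(-1/10)*(-539)) = 68*(-1/5 + 539/90) = 68*(521/90) = 17714/45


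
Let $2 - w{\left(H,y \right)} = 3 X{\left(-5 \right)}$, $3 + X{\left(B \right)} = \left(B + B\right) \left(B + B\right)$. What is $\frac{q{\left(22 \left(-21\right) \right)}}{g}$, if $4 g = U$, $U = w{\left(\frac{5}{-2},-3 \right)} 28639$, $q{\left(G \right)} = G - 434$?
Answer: $\frac{3584}{8276671} \approx 0.00043302$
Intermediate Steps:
$X{\left(B \right)} = -3 + 4 B^{2}$ ($X{\left(B \right)} = -3 + \left(B + B\right) \left(B + B\right) = -3 + 2 B 2 B = -3 + 4 B^{2}$)
$q{\left(G \right)} = -434 + G$ ($q{\left(G \right)} = G - 434 = -434 + G$)
$w{\left(H,y \right)} = -289$ ($w{\left(H,y \right)} = 2 - 3 \left(-3 + 4 \left(-5\right)^{2}\right) = 2 - 3 \left(-3 + 4 \cdot 25\right) = 2 - 3 \left(-3 + 100\right) = 2 - 3 \cdot 97 = 2 - 291 = -289$)
$U = -8276671$ ($U = \left(-289\right) 28639 = -8276671$)
$g = - \frac{8276671}{4}$ ($g = \frac{1}{4} \left(-8276671\right) = - \frac{8276671}{4} \approx -2.0692 \cdot 10^{6}$)
$\frac{q{\left(22 \left(-21\right) \right)}}{g} = \frac{-434 + 22 \left(-21\right)}{- \frac{8276671}{4}} = \left(-434 - 462\right) \left(- \frac{4}{8276671}\right) = \left(-896\right) \left(- \frac{4}{8276671}\right) = \frac{3584}{8276671}$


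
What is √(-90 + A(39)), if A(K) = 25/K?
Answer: I*√135915/39 ≈ 9.453*I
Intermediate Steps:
√(-90 + A(39)) = √(-90 + 25/39) = √(-3485/39) = I*√135915/39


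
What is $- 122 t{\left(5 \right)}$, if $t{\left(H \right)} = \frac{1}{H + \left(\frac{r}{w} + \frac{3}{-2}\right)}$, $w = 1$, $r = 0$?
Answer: $- \frac{244}{7} \approx -34.857$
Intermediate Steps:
$t{\left(H \right)} = \frac{1}{- \frac{3}{2} + H}$ ($t{\left(H \right)} = \frac{1}{H + \left(\frac{0}{1} + \frac{3}{-2}\right)} = \frac{1}{H + \left(0 \cdot 1 + 3 \left(- \frac{1}{2}\right)\right)} = \frac{1}{H + \left(0 - \frac{3}{2}\right)} = \frac{1}{H - \frac{3}{2}} = \frac{1}{- \frac{3}{2} + H}$)
$- 122 t{\left(5 \right)} = - 122 \frac{2}{-3 + 2 \cdot 5} = - 122 \frac{2}{-3 + 10} = - 122 \cdot \frac{2}{7} = - 122 \cdot 2 \cdot \frac{1}{7} = \left(-122\right) \frac{2}{7} = - \frac{244}{7}$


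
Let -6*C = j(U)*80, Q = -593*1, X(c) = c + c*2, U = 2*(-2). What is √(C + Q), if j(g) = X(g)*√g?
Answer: √(-593 + 320*I) ≈ 6.3573 + 25.168*I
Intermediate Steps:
U = -4
X(c) = 3*c (X(c) = c + 2*c = 3*c)
j(g) = 3*g^(3/2) (j(g) = (3*g)*√g = 3*g^(3/2))
Q = -593
C = 320*I (C = -3*(-4)^(3/2)*80/6 = -3*(-8*I)*80/6 = -(-24*I)*80/6 = -(-320)*I = 320*I ≈ 320.0*I)
√(C + Q) = √(320*I - 593) = √(-593 + 320*I)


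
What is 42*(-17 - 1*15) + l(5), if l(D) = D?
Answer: -1339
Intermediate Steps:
42*(-17 - 1*15) + l(5) = 42*(-17 - 1*15) + 5 = 42*(-17 - 15) + 5 = 42*(-32) + 5 = -1344 + 5 = -1339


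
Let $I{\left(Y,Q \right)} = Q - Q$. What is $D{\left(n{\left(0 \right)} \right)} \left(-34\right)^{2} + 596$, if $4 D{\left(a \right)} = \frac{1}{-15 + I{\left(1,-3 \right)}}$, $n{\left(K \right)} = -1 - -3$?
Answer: $\frac{8651}{15} \approx 576.73$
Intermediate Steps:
$I{\left(Y,Q \right)} = 0$
$n{\left(K \right)} = 2$ ($n{\left(K \right)} = -1 + 3 = 2$)
$D{\left(a \right)} = - \frac{1}{60}$ ($D{\left(a \right)} = \frac{1}{4 \left(-15 + 0\right)} = \frac{1}{4 \left(-15\right)} = \frac{1}{4} \left(- \frac{1}{15}\right) = - \frac{1}{60}$)
$D{\left(n{\left(0 \right)} \right)} \left(-34\right)^{2} + 596 = - \frac{\left(-34\right)^{2}}{60} + 596 = \left(- \frac{1}{60}\right) 1156 + 596 = - \frac{289}{15} + 596 = \frac{8651}{15}$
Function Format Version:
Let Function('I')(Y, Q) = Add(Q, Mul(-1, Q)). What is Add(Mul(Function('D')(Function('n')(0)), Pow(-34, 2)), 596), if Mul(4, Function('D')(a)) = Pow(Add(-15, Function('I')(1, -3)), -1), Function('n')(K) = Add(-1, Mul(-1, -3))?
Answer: Rational(8651, 15) ≈ 576.73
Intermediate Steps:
Function('I')(Y, Q) = 0
Function('n')(K) = 2 (Function('n')(K) = Add(-1, 3) = 2)
Function('D')(a) = Rational(-1, 60) (Function('D')(a) = Mul(Rational(1, 4), Pow(Add(-15, 0), -1)) = Mul(Rational(1, 4), Pow(-15, -1)) = Mul(Rational(1, 4), Rational(-1, 15)) = Rational(-1, 60))
Add(Mul(Function('D')(Function('n')(0)), Pow(-34, 2)), 596) = Add(Mul(Rational(-1, 60), Pow(-34, 2)), 596) = Add(Mul(Rational(-1, 60), 1156), 596) = Add(Rational(-289, 15), 596) = Rational(8651, 15)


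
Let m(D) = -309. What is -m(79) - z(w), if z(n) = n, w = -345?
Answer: 654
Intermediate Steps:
-m(79) - z(w) = -1*(-309) - 1*(-345) = 309 + 345 = 654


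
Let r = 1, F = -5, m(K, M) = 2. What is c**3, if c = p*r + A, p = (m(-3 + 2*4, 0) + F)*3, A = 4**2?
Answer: 343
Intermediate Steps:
A = 16
p = -9 (p = (2 - 5)*3 = -3*3 = -9)
c = 7 (c = -9*1 + 16 = -9 + 16 = 7)
c**3 = 7**3 = 343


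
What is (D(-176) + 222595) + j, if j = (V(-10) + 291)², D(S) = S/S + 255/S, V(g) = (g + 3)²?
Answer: 59522241/176 ≈ 3.3819e+5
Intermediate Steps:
V(g) = (3 + g)²
D(S) = 1 + 255/S
j = 115600 (j = ((3 - 10)² + 291)² = ((-7)² + 291)² = (49 + 291)² = 340² = 115600)
(D(-176) + 222595) + j = ((255 - 176)/(-176) + 222595) + 115600 = (-1/176*79 + 222595) + 115600 = (-79/176 + 222595) + 115600 = 39176641/176 + 115600 = 59522241/176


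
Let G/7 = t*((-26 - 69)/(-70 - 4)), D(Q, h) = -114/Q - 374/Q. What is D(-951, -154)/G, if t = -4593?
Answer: -36112/2904682095 ≈ -1.2432e-5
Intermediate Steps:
D(Q, h) = -488/Q
G = -3054345/74 (G = 7*(-4593*(-26 - 69)/(-70 - 4)) = 7*(-(-436335)/(-74)) = 7*(-(-436335)*(-1)/74) = 7*(-4593*95/74) = 7*(-436335/74) = -3054345/74 ≈ -41275.)
D(-951, -154)/G = (-488/(-951))/(-3054345/74) = -488*(-1/951)*(-74/3054345) = (488/951)*(-74/3054345) = -36112/2904682095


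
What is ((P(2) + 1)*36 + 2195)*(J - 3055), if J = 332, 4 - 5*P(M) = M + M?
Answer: -6075013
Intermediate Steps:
P(M) = 4/5 - 2*M/5 (P(M) = 4/5 - (M + M)/5 = 4/5 - 2*M/5)
((P(2) + 1)*36 + 2195)*(J - 3055) = (((4/5 - 2/5*2) + 1)*36 + 2195)*(332 - 3055) = (((4/5 - 4/5) + 1)*36 + 2195)*(-2723) = ((0 + 1)*36 + 2195)*(-2723) = (1*36 + 2195)*(-2723) = (36 + 2195)*(-2723) = 2231*(-2723) = -6075013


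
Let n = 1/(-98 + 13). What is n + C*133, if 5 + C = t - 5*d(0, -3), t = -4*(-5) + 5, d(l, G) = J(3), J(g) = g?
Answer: 56524/85 ≈ 664.99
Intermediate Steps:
d(l, G) = 3
t = 25 (t = 20 + 5 = 25)
n = -1/85 (n = 1/(-85) = -1/85 ≈ -0.011765)
C = 5 (C = -5 + (25 - 5*3) = -5 + (25 - 15) = -5 + 10 = 5)
n + C*133 = -1/85 + 5*133 = -1/85 + 665 = 56524/85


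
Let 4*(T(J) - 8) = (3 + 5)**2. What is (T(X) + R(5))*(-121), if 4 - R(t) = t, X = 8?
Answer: -2783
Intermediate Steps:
R(t) = 4 - t
T(J) = 24 (T(J) = 8 + (3 + 5)**2/4 = 8 + (1/4)*8**2 = 8 + (1/4)*64 = 8 + 16 = 24)
(T(X) + R(5))*(-121) = (24 + (4 - 1*5))*(-121) = (24 + (4 - 5))*(-121) = (24 - 1)*(-121) = 23*(-121) = -2783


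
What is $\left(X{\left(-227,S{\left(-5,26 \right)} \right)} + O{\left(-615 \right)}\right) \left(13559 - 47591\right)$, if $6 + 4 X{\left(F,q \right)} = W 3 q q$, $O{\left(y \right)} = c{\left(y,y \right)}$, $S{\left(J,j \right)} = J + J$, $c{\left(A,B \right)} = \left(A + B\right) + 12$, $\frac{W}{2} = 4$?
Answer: $21082824$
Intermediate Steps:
$W = 8$ ($W = 2 \cdot 4 = 8$)
$c{\left(A,B \right)} = 12 + A + B$
$S{\left(J,j \right)} = 2 J$
$O{\left(y \right)} = 12 + 2 y$ ($O{\left(y \right)} = 12 + y + y = 12 + 2 y$)
$X{\left(F,q \right)} = - \frac{3}{2} + 6 q^{2}$ ($X{\left(F,q \right)} = - \frac{3}{2} + \frac{8 \cdot 3 q q}{4} = - \frac{3}{2} + \frac{24 q^{2}}{4} = - \frac{3}{2} + 6 q^{2}$)
$\left(X{\left(-227,S{\left(-5,26 \right)} \right)} + O{\left(-615 \right)}\right) \left(13559 - 47591\right) = \left(\left(- \frac{3}{2} + 6 \left(2 \left(-5\right)\right)^{2}\right) + \left(12 + 2 \left(-615\right)\right)\right) \left(13559 - 47591\right) = \left(\left(- \frac{3}{2} + 6 \left(-10\right)^{2}\right) + \left(12 - 1230\right)\right) \left(-34032\right) = \left(\left(- \frac{3}{2} + 6 \cdot 100\right) - 1218\right) \left(-34032\right) = \left(\left(- \frac{3}{2} + 600\right) - 1218\right) \left(-34032\right) = \left(\frac{1197}{2} - 1218\right) \left(-34032\right) = \left(- \frac{1239}{2}\right) \left(-34032\right) = 21082824$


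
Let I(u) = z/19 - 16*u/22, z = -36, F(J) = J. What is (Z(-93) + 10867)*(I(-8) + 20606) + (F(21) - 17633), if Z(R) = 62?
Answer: 47072702438/209 ≈ 2.2523e+8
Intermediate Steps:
I(u) = -36/19 - 8*u/11 (I(u) = -36/19 - 16*u/22 = -36*1/19 - 8*u/11 = -36/19 - 8*u/11)
(Z(-93) + 10867)*(I(-8) + 20606) + (F(21) - 17633) = (62 + 10867)*((-36/19 - 8/11*(-8)) + 20606) + (21 - 17633) = 10929*((-36/19 + 64/11) + 20606) - 17612 = 10929*(820/209 + 20606) - 17612 = 10929*(4307474/209) - 17612 = 47076383346/209 - 17612 = 47072702438/209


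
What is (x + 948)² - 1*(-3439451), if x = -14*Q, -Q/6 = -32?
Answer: 6467051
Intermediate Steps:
Q = 192 (Q = -6*(-32) = 192)
x = -2688 (x = -14*192 = -2688)
(x + 948)² - 1*(-3439451) = (-2688 + 948)² - 1*(-3439451) = (-1740)² + 3439451 = 3027600 + 3439451 = 6467051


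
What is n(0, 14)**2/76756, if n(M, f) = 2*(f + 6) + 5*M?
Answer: 400/19189 ≈ 0.020845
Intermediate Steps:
n(M, f) = 12 + 2*f + 5*M (n(M, f) = 2*(6 + f) + 5*M = (12 + 2*f) + 5*M = 12 + 2*f + 5*M)
n(0, 14)**2/76756 = (12 + 2*14 + 5*0)**2/76756 = (12 + 28 + 0)**2*(1/76756) = 40**2*(1/76756) = 1600*(1/76756) = 400/19189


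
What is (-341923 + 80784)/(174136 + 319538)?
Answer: -261139/493674 ≈ -0.52897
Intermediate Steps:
(-341923 + 80784)/(174136 + 319538) = -261139/493674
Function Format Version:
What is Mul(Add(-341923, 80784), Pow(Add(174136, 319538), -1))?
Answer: Rational(-261139, 493674) ≈ -0.52897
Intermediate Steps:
Mul(Add(-341923, 80784), Pow(Add(174136, 319538), -1)) = Mul(-261139, Pow(493674, -1)) = Mul(-261139, Rational(1, 493674)) = Rational(-261139, 493674)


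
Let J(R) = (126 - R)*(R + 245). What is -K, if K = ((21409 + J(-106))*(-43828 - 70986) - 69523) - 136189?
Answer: 6160780510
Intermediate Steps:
J(R) = (126 - R)*(245 + R)
K = -6160780510 (K = ((21409 + (30870 - 1*(-106)**2 - 119*(-106)))*(-43828 - 70986) - 69523) - 136189 = ((21409 + (30870 - 1*11236 + 12614))*(-114814) - 69523) - 136189 = ((21409 + (30870 - 11236 + 12614))*(-114814) - 69523) - 136189 = ((21409 + 32248)*(-114814) - 69523) - 136189 = (53657*(-114814) - 69523) - 136189 = (-6160574798 - 69523) - 136189 = -6160644321 - 136189 = -6160780510)
-K = -1*(-6160780510) = 6160780510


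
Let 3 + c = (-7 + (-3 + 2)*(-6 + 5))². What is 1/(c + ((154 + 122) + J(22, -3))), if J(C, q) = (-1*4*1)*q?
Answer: 1/321 ≈ 0.0031153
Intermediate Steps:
J(C, q) = -4*q (J(C, q) = (-4*1)*q = -4*q)
c = 33 (c = -3 + (-7 + (-3 + 2)*(-6 + 5))² = -3 + (-7 - 1*(-1))² = -3 + (-7 + 1)² = -3 + (-6)² = -3 + 36 = 33)
1/(c + ((154 + 122) + J(22, -3))) = 1/(33 + ((154 + 122) - 4*(-3))) = 1/(33 + (276 + 12)) = 1/(33 + 288) = 1/321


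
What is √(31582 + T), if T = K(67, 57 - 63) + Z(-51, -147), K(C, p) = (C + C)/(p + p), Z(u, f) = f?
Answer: √1131258/6 ≈ 177.27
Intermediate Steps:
K(C, p) = C/p (K(C, p) = (2*C)/((2*p)) = (2*C)*(1/(2*p)) = C/p)
T = -949/6 (T = 67/(57 - 63) - 147 = 67/(-6) - 147 = 67*(-⅙) - 147 = -67/6 - 147 = -949/6 ≈ -158.17)
√(31582 + T) = √(31582 - 949/6) = √(188543/6) = √1131258/6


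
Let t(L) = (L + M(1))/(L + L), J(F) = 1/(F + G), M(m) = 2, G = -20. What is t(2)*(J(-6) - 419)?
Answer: -10895/26 ≈ -419.04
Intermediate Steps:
J(F) = 1/(-20 + F) (J(F) = 1/(F - 20) = 1/(-20 + F))
t(L) = (2 + L)/(2*L) (t(L) = (L + 2)/(L + L) = (2 + L)/((2*L)) = (2 + L)*(1/(2*L)) = (2 + L)/(2*L))
t(2)*(J(-6) - 419) = ((½)*(2 + 2)/2)*(1/(-20 - 6) - 419) = ((½)*(½)*4)*(1/(-26) - 419) = 1*(-1/26 - 419) = 1*(-10895/26) = -10895/26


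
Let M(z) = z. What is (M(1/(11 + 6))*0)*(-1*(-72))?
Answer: 0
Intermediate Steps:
(M(1/(11 + 6))*0)*(-1*(-72)) = (0/(11 + 6))*(-1*(-72)) = (0/17)*72 = ((1/17)*0)*72 = 0*72 = 0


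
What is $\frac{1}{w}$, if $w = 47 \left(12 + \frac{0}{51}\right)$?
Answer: $\frac{1}{564} \approx 0.0017731$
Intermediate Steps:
$w = 564$ ($w = 47 \left(12 + 0 \cdot \frac{1}{51}\right) = 47 \left(12 + 0\right) = 47 \cdot 12 = 564$)
$\frac{1}{w} = \frac{1}{564}$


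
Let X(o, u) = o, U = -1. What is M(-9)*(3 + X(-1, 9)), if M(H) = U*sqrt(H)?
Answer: -6*I ≈ -6.0*I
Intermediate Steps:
M(H) = -sqrt(H)
M(-9)*(3 + X(-1, 9)) = (-sqrt(-9))*(3 - 1) = -3*I*2 = -6*I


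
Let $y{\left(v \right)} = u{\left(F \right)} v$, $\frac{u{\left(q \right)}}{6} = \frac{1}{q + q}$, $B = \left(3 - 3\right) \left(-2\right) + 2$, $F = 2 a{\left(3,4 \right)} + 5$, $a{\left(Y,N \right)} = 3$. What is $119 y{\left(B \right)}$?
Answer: $\frac{714}{11} \approx 64.909$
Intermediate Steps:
$F = 11$ ($F = 2 \cdot 3 + 5 = 6 + 5 = 11$)
$B = 2$ ($B = \left(3 - 3\right) \left(-2\right) + 2 = 0 \left(-2\right) + 2 = 0 + 2 = 2$)
$u{\left(q \right)} = \frac{3}{q}$ ($u{\left(q \right)} = \frac{6}{q + q} = \frac{6}{2 q} = 6 \frac{1}{2 q} = \frac{3}{q}$)
$y{\left(v \right)} = \frac{3 v}{11}$ ($y{\left(v \right)} = \frac{3}{11} v = 3 \cdot \frac{1}{11} v = \frac{3 v}{11}$)
$119 y{\left(B \right)} = 119 \cdot \frac{3}{11} \cdot 2 = 119 \cdot \frac{6}{11} = \frac{714}{11}$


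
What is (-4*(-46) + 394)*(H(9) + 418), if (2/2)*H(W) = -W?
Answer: 236402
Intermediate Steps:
H(W) = -W
(-4*(-46) + 394)*(H(9) + 418) = (-4*(-46) + 394)*(-1*9 + 418) = (-1*(-184) + 394)*(-9 + 418) = (184 + 394)*409 = 578*409 = 236402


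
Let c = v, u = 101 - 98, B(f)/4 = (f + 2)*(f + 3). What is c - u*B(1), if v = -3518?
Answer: -3662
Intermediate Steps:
B(f) = 4*(2 + f)*(3 + f) (B(f) = 4*((f + 2)*(f + 3)) = 4*((2 + f)*(3 + f)) = 4*(2 + f)*(3 + f))
u = 3
c = -3518
c - u*B(1) = -3518 - 3*(24 + 4*1² + 20*1) = -3518 - 3*(24 + 4*1 + 20) = -3518 - 3*(24 + 4 + 20) = -3518 - 3*48 = -3518 - 1*144 = -3518 - 144 = -3662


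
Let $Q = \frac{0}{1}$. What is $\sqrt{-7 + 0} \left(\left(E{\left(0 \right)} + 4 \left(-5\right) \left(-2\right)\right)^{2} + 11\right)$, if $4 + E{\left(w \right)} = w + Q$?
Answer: $1307 i \sqrt{7} \approx 3458.0 i$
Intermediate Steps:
$Q = 0$ ($Q = 0 \cdot 1 = 0$)
$E{\left(w \right)} = -4 + w$ ($E{\left(w \right)} = -4 + \left(w + 0\right) = -4 + w$)
$\sqrt{-7 + 0} \left(\left(E{\left(0 \right)} + 4 \left(-5\right) \left(-2\right)\right)^{2} + 11\right) = \sqrt{-7 + 0} \left(\left(\left(-4 + 0\right) + 4 \left(-5\right) \left(-2\right)\right)^{2} + 11\right) = \sqrt{-7} \left(\left(-4 - -40\right)^{2} + 11\right) = i \sqrt{7} \left(\left(-4 + 40\right)^{2} + 11\right) = i \sqrt{7} \left(36^{2} + 11\right) = i \sqrt{7} \left(1296 + 11\right) = i \sqrt{7} \cdot 1307 = 1307 i \sqrt{7}$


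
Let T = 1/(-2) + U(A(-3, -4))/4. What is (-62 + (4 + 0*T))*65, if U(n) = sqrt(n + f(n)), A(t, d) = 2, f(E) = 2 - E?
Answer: -3770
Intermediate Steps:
U(n) = sqrt(2) (U(n) = sqrt(n + (2 - n)) = sqrt(2))
T = -1/2 + sqrt(2)/4 (T = 1/(-2) + sqrt(2)/4 = 1*(-1/2) + sqrt(2)*(1/4) = -1/2 + sqrt(2)/4 ≈ -0.14645)
(-62 + (4 + 0*T))*65 = (-62 + (4 + 0*(-1/2 + sqrt(2)/4)))*65 = (-62 + (4 + 0))*65 = (-62 + 4)*65 = -58*65 = -3770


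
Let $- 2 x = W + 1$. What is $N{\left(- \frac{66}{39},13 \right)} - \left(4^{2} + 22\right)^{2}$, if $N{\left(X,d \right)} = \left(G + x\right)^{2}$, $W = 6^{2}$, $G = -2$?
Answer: $- \frac{4095}{4} \approx -1023.8$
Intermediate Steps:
$W = 36$
$x = - \frac{37}{2}$ ($x = - \frac{36 + 1}{2} = \left(- \frac{1}{2}\right) 37 = - \frac{37}{2} \approx -18.5$)
$N{\left(X,d \right)} = \frac{1681}{4}$ ($N{\left(X,d \right)} = \left(-2 - \frac{37}{2}\right)^{2} = \left(- \frac{41}{2}\right)^{2} = \frac{1681}{4}$)
$N{\left(- \frac{66}{39},13 \right)} - \left(4^{2} + 22\right)^{2} = \frac{1681}{4} - \left(4^{2} + 22\right)^{2} = \frac{1681}{4} - \left(16 + 22\right)^{2} = \frac{1681}{4} - 38^{2} = \frac{1681}{4} - 1444 = - \frac{4095}{4}$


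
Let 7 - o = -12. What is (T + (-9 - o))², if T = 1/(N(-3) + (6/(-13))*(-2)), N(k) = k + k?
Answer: 3463321/4356 ≈ 795.07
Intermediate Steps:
o = 19 (o = 7 - 1*(-12) = 7 + 12 = 19)
N(k) = 2*k
T = -13/66 (T = 1/(2*(-3) + (6/(-13))*(-2)) = 1/(-6 + (6*(-1/13))*(-2)) = 1/(-6 - 6/13*(-2)) = 1/(-6 + 12/13) = 1/(-66/13) = -13/66 ≈ -0.19697)
(T + (-9 - o))² = (-13/66 + (-9 - 1*19))² = (-13/66 + (-9 - 19))² = (-13/66 - 28)² = (-1861/66)² = 3463321/4356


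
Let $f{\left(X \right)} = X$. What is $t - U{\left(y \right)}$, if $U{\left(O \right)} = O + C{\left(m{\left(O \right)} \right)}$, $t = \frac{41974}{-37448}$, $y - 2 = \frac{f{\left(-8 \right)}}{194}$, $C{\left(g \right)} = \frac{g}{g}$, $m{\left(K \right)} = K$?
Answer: $- \frac{239017}{58588} \approx -4.0796$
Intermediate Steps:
$C{\left(g \right)} = 1$
$y = \frac{190}{97}$ ($y = 2 - \frac{8}{194} = 2 - \frac{4}{97} = \frac{190}{97} \approx 1.9588$)
$t = - \frac{677}{604}$ ($t = 41974 \left(- \frac{1}{37448}\right) = - \frac{677}{604} \approx -1.1209$)
$U{\left(O \right)} = 1 + O$ ($U{\left(O \right)} = O + 1 = 1 + O$)
$t - U{\left(y \right)} = - \frac{677}{604} - \left(1 + \frac{190}{97}\right) = - \frac{677}{604} - \frac{287}{97} = - \frac{239017}{58588}$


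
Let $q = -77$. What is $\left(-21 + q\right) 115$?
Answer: $-11270$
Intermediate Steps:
$\left(-21 + q\right) 115 = \left(-21 - 77\right) 115 = \left(-98\right) 115 = -11270$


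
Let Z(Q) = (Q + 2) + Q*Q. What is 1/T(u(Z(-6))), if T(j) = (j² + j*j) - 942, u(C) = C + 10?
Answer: 1/2586 ≈ 0.00038670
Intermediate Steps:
Z(Q) = 2 + Q + Q² (Z(Q) = (2 + Q) + Q² = 2 + Q + Q²)
u(C) = 10 + C
T(j) = -942 + 2*j² (T(j) = (j² + j²) - 942 = 2*j² - 942 = -942 + 2*j²)
1/T(u(Z(-6))) = 1/(-942 + 2*(10 + (2 - 6 + (-6)²))²) = 1/(-942 + 2*(10 + (2 - 6 + 36))²) = 1/(-942 + 2*(10 + 32)²) = 1/(-942 + 2*42²) = 1/(-942 + 2*1764) = 1/(-942 + 3528) = 1/2586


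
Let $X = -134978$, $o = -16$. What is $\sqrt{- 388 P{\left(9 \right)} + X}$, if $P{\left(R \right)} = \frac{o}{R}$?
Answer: $\frac{i \sqrt{1208594}}{3} \approx 366.45 i$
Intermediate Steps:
$P{\left(R \right)} = - \frac{16}{R}$
$\sqrt{- 388 P{\left(9 \right)} + X} = \sqrt{- 388 \left(- \frac{16}{9}\right) - 134978} = \sqrt{- 388 \left(\left(-16\right) \frac{1}{9}\right) - 134978} = \sqrt{\left(-388\right) \left(- \frac{16}{9}\right) - 134978} = \sqrt{\frac{6208}{9} - 134978} = \sqrt{- \frac{1208594}{9}} = \frac{i \sqrt{1208594}}{3}$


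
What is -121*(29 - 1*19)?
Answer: -1210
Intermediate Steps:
-121*(29 - 1*19) = -121*(29 - 19) = -121*10 = -1210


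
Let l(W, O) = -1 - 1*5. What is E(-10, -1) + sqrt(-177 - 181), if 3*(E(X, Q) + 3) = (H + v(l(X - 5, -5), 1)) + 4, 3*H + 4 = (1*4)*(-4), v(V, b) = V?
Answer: -53/9 + I*sqrt(358) ≈ -5.8889 + 18.921*I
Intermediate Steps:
l(W, O) = -6 (l(W, O) = -1 - 5 = -6)
H = -20/3 (H = -4/3 + ((1*4)*(-4))/3 = -4/3 + (4*(-4))/3 = -4/3 + (1/3)*(-16) = -4/3 - 16/3 = -20/3 ≈ -6.6667)
E(X, Q) = -53/9 (E(X, Q) = -3 + ((-20/3 - 6) + 4)/3 = -3 + (-38/3 + 4)/3 = -3 + (1/3)*(-26/3) = -3 - 26/9 = -53/9)
E(-10, -1) + sqrt(-177 - 181) = -53/9 + sqrt(-177 - 181) = -53/9 + sqrt(-358) = -53/9 + I*sqrt(358)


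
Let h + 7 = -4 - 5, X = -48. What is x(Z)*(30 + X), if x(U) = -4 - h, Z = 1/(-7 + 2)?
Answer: -216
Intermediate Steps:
Z = -1/5 (Z = 1/(-5) = -1/5 ≈ -0.20000)
h = -16 (h = -7 + (-4 - 5) = -7 - 9 = -16)
x(U) = 12 (x(U) = -4 - 1*(-16) = -4 + 16 = 12)
x(Z)*(30 + X) = 12*(30 - 48) = 12*(-18) = -216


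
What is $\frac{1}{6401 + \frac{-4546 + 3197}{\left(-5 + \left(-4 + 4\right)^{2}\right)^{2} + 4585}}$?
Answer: $\frac{4610}{29507261} \approx 0.00015623$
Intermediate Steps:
$\frac{1}{6401 + \frac{-4546 + 3197}{\left(-5 + \left(-4 + 4\right)^{2}\right)^{2} + 4585}} = \frac{1}{6401 - \frac{1349}{\left(-5 + 0^{2}\right)^{2} + 4585}} = \frac{1}{6401 - \frac{1349}{\left(-5 + 0\right)^{2} + 4585}} = \frac{1}{6401 - \frac{1349}{\left(-5\right)^{2} + 4585}} = \frac{1}{6401 - \frac{1349}{25 + 4585}} = \frac{1}{6401 - \frac{1349}{4610}} = \frac{1}{\frac{29507261}{4610}} = \frac{4610}{29507261}$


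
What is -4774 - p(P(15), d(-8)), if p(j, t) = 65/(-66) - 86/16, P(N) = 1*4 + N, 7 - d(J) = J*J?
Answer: -1258657/264 ≈ -4767.6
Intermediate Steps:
d(J) = 7 - J² (d(J) = 7 - J*J = 7 - J²)
P(N) = 4 + N
p(j, t) = -1679/264 (p(j, t) = 65*(-1/66) - 86*1/16 = -65/66 - 43/8 = -1679/264)
-4774 - p(P(15), d(-8)) = -4774 - 1*(-1679/264) = -4774 + 1679/264 = -1258657/264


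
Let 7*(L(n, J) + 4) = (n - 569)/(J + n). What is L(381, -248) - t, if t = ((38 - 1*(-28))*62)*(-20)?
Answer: 76189128/931 ≈ 81836.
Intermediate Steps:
t = -81840 (t = ((38 + 28)*62)*(-20) = (66*62)*(-20) = 4092*(-20) = -81840)
L(n, J) = -4 + (-569 + n)/(7*(J + n)) (L(n, J) = -4 + ((n - 569)/(J + n))/7 = -4 + ((-569 + n)/(J + n))/7 = -4 + (-569 + n)/(7*(J + n)))
L(381, -248) - t = (-569 - 28*(-248) - 27*381)/(7*(-248 + 381)) - 1*(-81840) = (⅐)*(-569 + 6944 - 10287)/133 + 81840 = (⅐)*(1/133)*(-3912) + 81840 = -3912/931 + 81840 = 76189128/931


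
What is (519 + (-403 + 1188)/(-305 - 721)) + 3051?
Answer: 3662035/1026 ≈ 3569.2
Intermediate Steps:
(519 + (-403 + 1188)/(-305 - 721)) + 3051 = (519 + 785/(-1026)) + 3051 = (519 + 785*(-1/1026)) + 3051 = (519 - 785/1026) + 3051 = 531709/1026 + 3051 = 3662035/1026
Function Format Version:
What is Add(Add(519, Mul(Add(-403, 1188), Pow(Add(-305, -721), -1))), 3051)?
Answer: Rational(3662035, 1026) ≈ 3569.2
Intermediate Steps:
Add(Add(519, Mul(Add(-403, 1188), Pow(Add(-305, -721), -1))), 3051) = Add(Add(519, Mul(785, Pow(-1026, -1))), 3051) = Add(Add(519, Mul(785, Rational(-1, 1026))), 3051) = Add(Add(519, Rational(-785, 1026)), 3051) = Add(Rational(531709, 1026), 3051) = Rational(3662035, 1026)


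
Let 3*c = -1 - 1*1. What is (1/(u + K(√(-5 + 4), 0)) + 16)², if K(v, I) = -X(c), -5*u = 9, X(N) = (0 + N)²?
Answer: 2468041/10201 ≈ 241.94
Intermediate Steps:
c = -⅔ (c = (-1 - 1*1)/3 = (-1 - 1)/3 = (⅓)*(-2) = -⅔ ≈ -0.66667)
X(N) = N²
u = -9/5 (u = -⅕*9 = -9/5 ≈ -1.8000)
K(v, I) = -4/9 (K(v, I) = -(-⅔)² = -1*4/9 = -4/9)
(1/(u + K(√(-5 + 4), 0)) + 16)² = (1/(-9/5 - 4/9) + 16)² = (1/(-101/45) + 16)² = (-45/101 + 16)² = (1571/101)² = 2468041/10201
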